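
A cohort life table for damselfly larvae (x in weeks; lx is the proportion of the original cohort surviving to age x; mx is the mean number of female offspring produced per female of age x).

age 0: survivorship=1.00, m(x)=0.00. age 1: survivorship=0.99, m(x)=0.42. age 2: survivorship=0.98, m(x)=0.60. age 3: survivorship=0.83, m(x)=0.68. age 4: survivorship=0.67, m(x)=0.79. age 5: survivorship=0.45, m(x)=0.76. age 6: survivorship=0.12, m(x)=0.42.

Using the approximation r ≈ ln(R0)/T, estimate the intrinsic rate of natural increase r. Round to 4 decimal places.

R0 = Σ lx·mx = 0 + 0.4158 + 0.588 + 0.5644 + 0.5293 + 0.342 + 0.0504 = 2.4899
Σ x·lx·mx = 7.4146; T = 7.4146/2.4899 = 2.97787…
r ≈ ln(R0)/T = ln(2.4899)/2.97787… = 0.306341… → 0.3063

0.3063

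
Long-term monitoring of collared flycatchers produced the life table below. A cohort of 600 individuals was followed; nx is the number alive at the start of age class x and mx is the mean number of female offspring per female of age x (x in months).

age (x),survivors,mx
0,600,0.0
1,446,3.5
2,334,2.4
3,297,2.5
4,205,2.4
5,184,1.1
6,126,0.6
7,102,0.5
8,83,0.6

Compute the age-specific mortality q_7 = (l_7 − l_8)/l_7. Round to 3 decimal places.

0.186

lx = nx/n0 = nx/600: 1, 0.74333…, 0.55667…, 0.495, 0.34167…, 0.30667…, 0.21, 0.17, 0.13833…
q_7 = (l_7 − l_8) / l_7 = (0.17 − 0.138333…) / 0.17
     = 0.031667… / 0.17 = 0.186275… → 0.186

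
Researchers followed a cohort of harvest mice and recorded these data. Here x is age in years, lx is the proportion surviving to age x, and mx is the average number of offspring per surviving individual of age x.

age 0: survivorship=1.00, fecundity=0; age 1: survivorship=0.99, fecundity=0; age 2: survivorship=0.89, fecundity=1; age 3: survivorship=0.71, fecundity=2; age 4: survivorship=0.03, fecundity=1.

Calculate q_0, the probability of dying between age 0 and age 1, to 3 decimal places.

0.010

q_0 = (l_0 − l_1) / l_0 = (1 − 0.99) / 1
     = 0.01 / 1 = 0.01 → 0.010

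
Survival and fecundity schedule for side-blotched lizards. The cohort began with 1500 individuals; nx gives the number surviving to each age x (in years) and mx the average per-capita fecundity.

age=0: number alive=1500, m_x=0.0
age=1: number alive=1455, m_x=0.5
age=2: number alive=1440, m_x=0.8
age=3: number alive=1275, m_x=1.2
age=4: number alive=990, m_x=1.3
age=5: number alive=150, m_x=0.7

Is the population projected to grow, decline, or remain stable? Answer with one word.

growing

lx = nx/n0 = nx/1500: 1, 0.97, 0.96, 0.85, 0.66, 0.1
R0 = Σ lx·mx = 0 + 0.485 + 0.768 + 1.02 + 0.858 + 0.07 = 3.201
R0 > 1, so the population is growing.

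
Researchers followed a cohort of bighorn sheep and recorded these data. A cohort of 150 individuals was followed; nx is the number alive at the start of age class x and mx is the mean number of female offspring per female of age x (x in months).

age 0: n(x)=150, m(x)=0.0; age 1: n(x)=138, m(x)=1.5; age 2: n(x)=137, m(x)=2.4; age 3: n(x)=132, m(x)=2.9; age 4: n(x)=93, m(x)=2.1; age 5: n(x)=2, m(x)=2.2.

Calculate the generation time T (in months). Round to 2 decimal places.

lx = nx/n0 = nx/150: 1, 0.92, 0.91333…, 0.88, 0.62, 0.01333…
lx·mx: 0, 1.38, 2.192…, 2.552, 1.302, 0.029333… → R0 = 7.455333…
x·lx·mx: 0, 1.38, 4.384…, 7.656, 5.208, 0.146667… → Σ = 18.774667…
T = 18.774667… / 7.455333… = 2.518287… → 2.52

2.52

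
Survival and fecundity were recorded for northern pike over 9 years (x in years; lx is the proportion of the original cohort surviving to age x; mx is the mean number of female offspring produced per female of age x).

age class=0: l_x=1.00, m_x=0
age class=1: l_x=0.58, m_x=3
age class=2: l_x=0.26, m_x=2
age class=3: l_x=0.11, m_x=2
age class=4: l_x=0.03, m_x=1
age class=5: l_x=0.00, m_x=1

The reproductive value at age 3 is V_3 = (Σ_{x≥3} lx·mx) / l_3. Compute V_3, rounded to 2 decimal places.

lx·mx for x ≥ 3: 0.22, 0.03, 0 → sum = 0.25
V_3 = 0.25 / l_3 = 0.25 / 0.11 = 2.272727… → 2.27

2.27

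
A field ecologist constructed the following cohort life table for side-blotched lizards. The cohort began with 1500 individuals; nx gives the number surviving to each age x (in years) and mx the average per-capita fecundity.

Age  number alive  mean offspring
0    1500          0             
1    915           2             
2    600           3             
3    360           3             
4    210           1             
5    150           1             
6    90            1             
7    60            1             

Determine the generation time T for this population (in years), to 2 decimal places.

2.15

lx = nx/n0 = nx/1500: 1, 0.61, 0.4, 0.24, 0.14, 0.1, 0.06, 0.04
lx·mx: 0, 1.22, 1.2, 0.72, 0.14, 0.1, 0.06, 0.04 → R0 = 3.48
x·lx·mx: 0, 1.22, 2.4, 2.16, 0.56, 0.5, 0.36, 0.28 → Σ = 7.48
T = 7.48 / 3.48 = 2.149425… → 2.15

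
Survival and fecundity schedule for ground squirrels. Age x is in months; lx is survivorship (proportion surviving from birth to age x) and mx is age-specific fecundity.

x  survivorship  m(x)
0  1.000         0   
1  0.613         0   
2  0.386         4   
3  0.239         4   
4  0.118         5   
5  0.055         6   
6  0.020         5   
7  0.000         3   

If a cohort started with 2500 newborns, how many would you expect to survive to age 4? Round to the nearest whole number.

Expected survivors = N0 · l_4 = 2500 × 0.118 = 295 → 295

295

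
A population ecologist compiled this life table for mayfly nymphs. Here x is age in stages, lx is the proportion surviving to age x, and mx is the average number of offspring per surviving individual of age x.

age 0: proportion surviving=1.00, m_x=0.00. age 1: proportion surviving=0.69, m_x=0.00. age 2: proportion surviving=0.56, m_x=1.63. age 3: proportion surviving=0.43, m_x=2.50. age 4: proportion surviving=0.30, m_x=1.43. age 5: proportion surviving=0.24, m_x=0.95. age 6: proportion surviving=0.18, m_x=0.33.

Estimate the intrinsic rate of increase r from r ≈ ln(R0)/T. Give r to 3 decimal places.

R0 = Σ lx·mx = 0 + 0 + 0.9128 + 1.075 + 0.429 + 0.228 + 0.0594 = 2.7042
Σ x·lx·mx = 8.263; T = 8.263/2.7042 = 3.05562…
r ≈ ln(R0)/T = ln(2.7042)/3.05562… = 0.32557… → 0.326

0.326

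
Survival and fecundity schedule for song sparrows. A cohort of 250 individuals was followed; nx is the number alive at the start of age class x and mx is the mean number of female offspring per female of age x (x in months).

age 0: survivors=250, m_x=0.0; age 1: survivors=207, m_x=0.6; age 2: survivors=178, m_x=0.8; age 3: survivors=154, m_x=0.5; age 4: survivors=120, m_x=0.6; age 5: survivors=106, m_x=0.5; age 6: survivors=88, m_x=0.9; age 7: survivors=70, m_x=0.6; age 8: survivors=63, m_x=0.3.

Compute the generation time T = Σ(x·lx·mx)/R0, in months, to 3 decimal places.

3.472

lx = nx/n0 = nx/250: 1, 0.828, 0.712, 0.616, 0.48, 0.424, 0.352, 0.28, 0.252
lx·mx: 0, 0.4968, 0.5696, 0.308, 0.288, 0.212, 0.3168, 0.168, 0.0756 → R0 = 2.4348
x·lx·mx: 0, 0.4968, 1.1392, 0.924, 1.152, 1.06, 1.9008, 1.176, 0.6048 → Σ = 8.4536
T = 8.4536 / 2.4348 = 3.471989… → 3.472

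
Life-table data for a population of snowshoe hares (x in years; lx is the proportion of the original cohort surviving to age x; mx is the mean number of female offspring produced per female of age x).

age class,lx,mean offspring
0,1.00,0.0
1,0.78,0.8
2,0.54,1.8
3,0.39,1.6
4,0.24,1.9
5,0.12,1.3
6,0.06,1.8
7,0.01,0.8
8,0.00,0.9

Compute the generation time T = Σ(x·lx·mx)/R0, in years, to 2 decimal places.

lx·mx: 0, 0.624, 0.972, 0.624, 0.456, 0.156, 0.108, 0.008, 0 → R0 = 2.948
x·lx·mx: 0, 0.624, 1.944, 1.872, 1.824, 0.78, 0.648, 0.056, 0 → Σ = 7.748
T = 7.748 / 2.948 = 2.628223… → 2.63

2.63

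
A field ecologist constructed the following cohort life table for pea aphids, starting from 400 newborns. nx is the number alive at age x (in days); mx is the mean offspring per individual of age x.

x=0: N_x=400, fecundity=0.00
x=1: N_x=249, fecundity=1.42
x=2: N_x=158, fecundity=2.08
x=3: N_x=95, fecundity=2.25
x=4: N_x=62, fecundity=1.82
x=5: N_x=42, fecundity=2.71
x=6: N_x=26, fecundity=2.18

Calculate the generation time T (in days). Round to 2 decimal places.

2.55

lx = nx/n0 = nx/400: 1, 0.6225, 0.395, 0.2375, 0.155, 0.105, 0.065
lx·mx: 0, 0.88395, 0.8216, 0.534375, 0.2821, 0.28455, 0.1417 → R0 = 2.948275
x·lx·mx: 0, 0.88395, 1.6432, 1.603125, 1.1284, 1.42275, 0.8502 → Σ = 7.531625
T = 7.531625 / 2.948275 = 2.554587… → 2.55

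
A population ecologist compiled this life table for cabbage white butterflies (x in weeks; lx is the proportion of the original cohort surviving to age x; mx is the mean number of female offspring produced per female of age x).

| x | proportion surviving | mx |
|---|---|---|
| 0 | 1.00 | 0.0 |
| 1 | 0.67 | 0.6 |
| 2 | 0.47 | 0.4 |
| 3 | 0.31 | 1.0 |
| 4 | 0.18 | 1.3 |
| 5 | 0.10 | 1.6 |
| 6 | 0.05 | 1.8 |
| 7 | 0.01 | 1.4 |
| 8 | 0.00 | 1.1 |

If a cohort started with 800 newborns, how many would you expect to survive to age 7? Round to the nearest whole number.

Expected survivors = N0 · l_7 = 800 × 0.01 = 8 → 8

8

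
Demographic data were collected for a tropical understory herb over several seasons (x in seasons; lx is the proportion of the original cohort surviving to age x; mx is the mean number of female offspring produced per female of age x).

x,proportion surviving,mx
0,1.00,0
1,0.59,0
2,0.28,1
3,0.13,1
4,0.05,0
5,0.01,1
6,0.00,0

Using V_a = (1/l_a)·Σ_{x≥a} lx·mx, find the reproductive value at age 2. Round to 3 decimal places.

1.500

lx·mx for x ≥ 2: 0.28, 0.13, 0, 0.01, 0 → sum = 0.42
V_2 = 0.42 / l_2 = 0.42 / 0.28 = 1.5 → 1.500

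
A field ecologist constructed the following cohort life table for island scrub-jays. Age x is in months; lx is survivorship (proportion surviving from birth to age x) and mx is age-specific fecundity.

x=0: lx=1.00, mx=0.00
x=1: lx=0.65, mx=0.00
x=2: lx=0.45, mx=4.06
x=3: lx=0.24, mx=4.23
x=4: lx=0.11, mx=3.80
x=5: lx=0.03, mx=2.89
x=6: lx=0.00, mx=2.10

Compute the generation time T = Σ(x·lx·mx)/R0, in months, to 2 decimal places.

2.63

lx·mx: 0, 0, 1.827, 1.0152, 0.418, 0.0867, 0 → R0 = 3.3469
x·lx·mx: 0, 0, 3.654, 3.0456, 1.672, 0.4335, 0 → Σ = 8.8051
T = 8.8051 / 3.3469 = 2.630823… → 2.63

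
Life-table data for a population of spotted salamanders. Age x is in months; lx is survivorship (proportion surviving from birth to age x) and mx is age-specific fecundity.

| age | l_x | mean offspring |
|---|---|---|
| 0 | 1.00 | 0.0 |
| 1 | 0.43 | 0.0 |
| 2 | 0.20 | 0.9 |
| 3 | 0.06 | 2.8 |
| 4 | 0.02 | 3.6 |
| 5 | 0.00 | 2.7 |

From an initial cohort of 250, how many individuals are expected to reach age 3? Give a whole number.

Expected survivors = N0 · l_3 = 250 × 0.06 = 15 → 15

15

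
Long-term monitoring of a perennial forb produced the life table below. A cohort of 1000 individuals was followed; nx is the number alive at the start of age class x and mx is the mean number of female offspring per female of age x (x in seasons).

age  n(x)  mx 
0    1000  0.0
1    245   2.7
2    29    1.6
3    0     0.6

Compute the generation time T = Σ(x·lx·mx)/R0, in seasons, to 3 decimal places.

lx = nx/n0 = nx/1000: 1, 0.245, 0.029, 0
lx·mx: 0, 0.6615, 0.0464, 0 → R0 = 0.7079
x·lx·mx: 0, 0.6615, 0.0928, 0 → Σ = 0.7543
T = 0.7543 / 0.7079 = 1.065546… → 1.066

1.066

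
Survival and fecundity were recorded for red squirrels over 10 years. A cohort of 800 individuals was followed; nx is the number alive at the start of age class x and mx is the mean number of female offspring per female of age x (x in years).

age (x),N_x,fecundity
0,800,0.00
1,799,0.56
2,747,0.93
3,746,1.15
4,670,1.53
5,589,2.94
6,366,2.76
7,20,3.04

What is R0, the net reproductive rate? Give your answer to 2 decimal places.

7.28

lx = nx/n0 = nx/800: 1, 0.99875, 0.93375, 0.9325, 0.8375, 0.73625, 0.4575, 0.025
lx·mx by age: 0, 0.5593…, 0.868388…, 1.072375, 1.281375, 2.164575…, 1.2627, 0.076
R0 = Σ lx·mx = 7.284713… → 7.28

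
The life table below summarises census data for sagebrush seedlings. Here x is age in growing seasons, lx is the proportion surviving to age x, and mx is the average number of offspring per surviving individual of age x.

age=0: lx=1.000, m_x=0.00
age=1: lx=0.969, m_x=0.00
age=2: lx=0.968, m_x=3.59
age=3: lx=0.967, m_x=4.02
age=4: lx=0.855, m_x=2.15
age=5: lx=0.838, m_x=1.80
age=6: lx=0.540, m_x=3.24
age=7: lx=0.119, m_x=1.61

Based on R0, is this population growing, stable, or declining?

R0 = Σ lx·mx = 0 + 0 + 3.47512 + 3.88734 + 1.83825 + 1.5084 + 1.7496 + 0.19159 = 12.6503
R0 > 1, so the population is growing.

growing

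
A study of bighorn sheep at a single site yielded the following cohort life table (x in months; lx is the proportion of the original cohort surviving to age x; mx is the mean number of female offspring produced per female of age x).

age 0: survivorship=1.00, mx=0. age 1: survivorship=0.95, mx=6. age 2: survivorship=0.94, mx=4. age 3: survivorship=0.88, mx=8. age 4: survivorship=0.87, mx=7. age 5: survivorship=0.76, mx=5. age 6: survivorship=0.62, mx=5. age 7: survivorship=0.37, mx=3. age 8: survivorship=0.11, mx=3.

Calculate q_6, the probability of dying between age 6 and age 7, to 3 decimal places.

0.403

q_6 = (l_6 − l_7) / l_6 = (0.62 − 0.37) / 0.62
     = 0.25 / 0.62 = 0.403226… → 0.403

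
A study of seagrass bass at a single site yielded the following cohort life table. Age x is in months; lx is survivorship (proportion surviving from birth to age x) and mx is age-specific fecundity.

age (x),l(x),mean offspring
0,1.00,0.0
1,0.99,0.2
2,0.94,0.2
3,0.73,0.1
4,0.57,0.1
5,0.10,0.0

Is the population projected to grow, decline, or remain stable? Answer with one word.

declining

R0 = Σ lx·mx = 0 + 0.198 + 0.188 + 0.073 + 0.057 + 0 = 0.516
R0 < 1, so the population is declining.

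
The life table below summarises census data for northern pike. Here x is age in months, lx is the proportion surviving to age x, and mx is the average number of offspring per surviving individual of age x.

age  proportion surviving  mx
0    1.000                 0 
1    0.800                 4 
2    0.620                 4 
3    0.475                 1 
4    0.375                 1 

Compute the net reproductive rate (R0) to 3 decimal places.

6.530

lx·mx by age: 0, 3.2, 2.48, 0.475, 0.375
R0 = Σ lx·mx = 6.53 → 6.530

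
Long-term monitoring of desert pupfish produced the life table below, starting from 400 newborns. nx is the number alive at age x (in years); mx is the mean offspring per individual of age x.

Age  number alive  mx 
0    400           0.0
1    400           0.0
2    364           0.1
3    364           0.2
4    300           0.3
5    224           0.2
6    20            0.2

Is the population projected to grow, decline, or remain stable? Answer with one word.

lx = nx/n0 = nx/400: 1, 1, 0.91, 0.91, 0.75, 0.56, 0.05
R0 = Σ lx·mx = 0 + 0 + 0.091 + 0.182 + 0.225 + 0.112 + 0.01 = 0.62
R0 < 1, so the population is declining.

declining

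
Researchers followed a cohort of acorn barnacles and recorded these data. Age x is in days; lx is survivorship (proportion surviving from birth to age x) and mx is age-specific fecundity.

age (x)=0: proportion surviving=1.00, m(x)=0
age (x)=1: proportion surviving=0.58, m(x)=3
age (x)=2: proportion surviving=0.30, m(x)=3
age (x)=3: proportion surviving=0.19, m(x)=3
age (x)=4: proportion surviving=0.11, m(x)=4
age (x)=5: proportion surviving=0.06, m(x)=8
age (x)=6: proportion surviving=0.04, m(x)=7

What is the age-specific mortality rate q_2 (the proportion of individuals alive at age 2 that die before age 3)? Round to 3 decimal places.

q_2 = (l_2 − l_3) / l_2 = (0.3 − 0.19) / 0.3
     = 0.11 / 0.3 = 0.366667… → 0.367

0.367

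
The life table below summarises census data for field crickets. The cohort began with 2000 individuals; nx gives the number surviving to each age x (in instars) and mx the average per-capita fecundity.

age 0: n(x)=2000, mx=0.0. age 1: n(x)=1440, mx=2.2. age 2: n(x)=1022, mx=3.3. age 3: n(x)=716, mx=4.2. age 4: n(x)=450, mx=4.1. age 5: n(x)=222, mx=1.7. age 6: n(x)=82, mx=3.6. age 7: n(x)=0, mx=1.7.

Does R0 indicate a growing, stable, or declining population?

growing

lx = nx/n0 = nx/2000: 1, 0.72, 0.511, 0.358, 0.225, 0.111, 0.041, 0
R0 = Σ lx·mx = 0 + 1.584 + 1.6863 + 1.5036 + 0.9225 + 0.1887 + 0.1476 + 0 = 6.0327
R0 > 1, so the population is growing.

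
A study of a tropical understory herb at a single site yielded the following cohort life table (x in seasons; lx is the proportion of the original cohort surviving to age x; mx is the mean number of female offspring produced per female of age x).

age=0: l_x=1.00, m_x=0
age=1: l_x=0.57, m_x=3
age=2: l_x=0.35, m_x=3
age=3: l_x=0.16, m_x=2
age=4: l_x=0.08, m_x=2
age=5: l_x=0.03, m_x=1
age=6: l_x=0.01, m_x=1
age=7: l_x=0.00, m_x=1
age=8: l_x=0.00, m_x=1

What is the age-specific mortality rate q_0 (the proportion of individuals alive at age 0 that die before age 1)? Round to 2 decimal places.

q_0 = (l_0 − l_1) / l_0 = (1 − 0.57) / 1
     = 0.43 / 1 = 0.43 → 0.43

0.43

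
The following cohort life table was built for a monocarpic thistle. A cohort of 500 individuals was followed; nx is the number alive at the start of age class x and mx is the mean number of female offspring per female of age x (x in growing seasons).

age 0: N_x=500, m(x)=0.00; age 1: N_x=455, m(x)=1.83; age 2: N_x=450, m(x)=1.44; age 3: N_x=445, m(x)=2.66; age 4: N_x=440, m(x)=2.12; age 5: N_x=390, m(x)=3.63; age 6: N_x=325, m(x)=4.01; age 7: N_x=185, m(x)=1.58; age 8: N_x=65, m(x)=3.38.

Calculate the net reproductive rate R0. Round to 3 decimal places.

13.656

lx = nx/n0 = nx/500: 1, 0.91, 0.9, 0.89, 0.88, 0.78, 0.65, 0.37, 0.13
lx·mx by age: 0, 1.6653, 1.296, 2.3674, 1.8656, 2.8314, 2.6065, 0.5846, 0.4394
R0 = Σ lx·mx = 13.6562 → 13.656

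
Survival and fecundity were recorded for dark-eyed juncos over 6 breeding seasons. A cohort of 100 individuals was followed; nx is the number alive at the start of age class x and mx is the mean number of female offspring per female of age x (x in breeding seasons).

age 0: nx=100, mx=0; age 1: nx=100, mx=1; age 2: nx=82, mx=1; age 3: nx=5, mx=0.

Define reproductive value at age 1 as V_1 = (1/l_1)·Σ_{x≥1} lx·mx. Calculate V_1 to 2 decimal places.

1.82

lx = nx/n0 = nx/100: 1, 1, 0.82, 0.05
lx·mx for x ≥ 1: 1, 0.82, 0 → sum = 1.82
V_1 = 1.82 / l_1 = 1.82 / 1 = 1.82 → 1.82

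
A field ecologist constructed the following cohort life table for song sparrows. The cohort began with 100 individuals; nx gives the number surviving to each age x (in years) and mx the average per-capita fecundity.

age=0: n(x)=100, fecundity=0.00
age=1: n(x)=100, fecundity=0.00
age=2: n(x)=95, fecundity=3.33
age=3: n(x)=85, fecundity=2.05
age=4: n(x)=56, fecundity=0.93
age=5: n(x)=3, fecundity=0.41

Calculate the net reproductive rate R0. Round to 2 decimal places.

lx = nx/n0 = nx/100: 1, 1, 0.95, 0.85, 0.56, 0.03
lx·mx by age: 0, 0, 3.1635, 1.7425, 0.5208, 0.0123
R0 = Σ lx·mx = 5.4391 → 5.44

5.44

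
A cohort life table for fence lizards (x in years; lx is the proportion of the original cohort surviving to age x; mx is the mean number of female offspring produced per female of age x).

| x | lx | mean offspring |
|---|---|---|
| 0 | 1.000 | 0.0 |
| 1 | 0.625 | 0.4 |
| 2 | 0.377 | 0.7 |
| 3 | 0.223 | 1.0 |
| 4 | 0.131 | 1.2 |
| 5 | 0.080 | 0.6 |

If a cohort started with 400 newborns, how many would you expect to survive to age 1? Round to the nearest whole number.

250

Expected survivors = N0 · l_1 = 400 × 0.625 = 250 → 250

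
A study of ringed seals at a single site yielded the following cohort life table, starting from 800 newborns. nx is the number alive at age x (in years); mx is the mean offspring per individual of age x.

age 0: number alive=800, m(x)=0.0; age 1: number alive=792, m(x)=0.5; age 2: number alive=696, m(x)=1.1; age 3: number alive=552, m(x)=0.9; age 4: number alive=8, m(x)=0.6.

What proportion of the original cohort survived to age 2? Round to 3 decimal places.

l_2 = n_2/n_0 = 696/800 = 0.87 → 0.870

0.870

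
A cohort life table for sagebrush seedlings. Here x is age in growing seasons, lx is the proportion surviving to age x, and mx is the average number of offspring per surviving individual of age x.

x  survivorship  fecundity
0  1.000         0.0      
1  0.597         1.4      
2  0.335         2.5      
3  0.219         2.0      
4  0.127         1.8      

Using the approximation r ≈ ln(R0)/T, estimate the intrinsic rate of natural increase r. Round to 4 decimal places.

R0 = Σ lx·mx = 0 + 0.8358 + 0.8375 + 0.438 + 0.2286 = 2.3399
Σ x·lx·mx = 4.7392; T = 4.7392/2.3399 = 2.02539…
r ≈ ln(R0)/T = ln(2.3399)/2.02539… = 0.419727… → 0.4197

0.4197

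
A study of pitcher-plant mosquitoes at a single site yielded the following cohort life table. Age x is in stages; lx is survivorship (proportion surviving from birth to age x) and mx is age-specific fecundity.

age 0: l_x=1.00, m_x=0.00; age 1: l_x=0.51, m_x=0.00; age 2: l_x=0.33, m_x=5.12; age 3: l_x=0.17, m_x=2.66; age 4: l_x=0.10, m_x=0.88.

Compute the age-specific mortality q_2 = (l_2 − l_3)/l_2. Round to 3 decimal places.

q_2 = (l_2 − l_3) / l_2 = (0.33 − 0.17) / 0.33
     = 0.16 / 0.33 = 0.484848… → 0.485

0.485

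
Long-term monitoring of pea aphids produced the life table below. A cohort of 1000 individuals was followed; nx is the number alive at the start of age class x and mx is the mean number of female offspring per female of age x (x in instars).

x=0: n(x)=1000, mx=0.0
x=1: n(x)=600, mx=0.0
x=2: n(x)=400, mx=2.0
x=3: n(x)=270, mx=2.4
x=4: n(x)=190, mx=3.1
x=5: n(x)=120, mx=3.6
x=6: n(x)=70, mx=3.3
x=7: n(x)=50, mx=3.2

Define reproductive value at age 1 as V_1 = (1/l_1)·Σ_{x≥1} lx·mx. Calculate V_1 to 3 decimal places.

4.767

lx = nx/n0 = nx/1000: 1, 0.6, 0.4, 0.27, 0.19, 0.12, 0.07, 0.05
lx·mx for x ≥ 1: 0, 0.8, 0.648, 0.589, 0.432, 0.231, 0.16 → sum = 2.86
V_1 = 2.86 / l_1 = 2.86 / 0.6 = 4.766667… → 4.767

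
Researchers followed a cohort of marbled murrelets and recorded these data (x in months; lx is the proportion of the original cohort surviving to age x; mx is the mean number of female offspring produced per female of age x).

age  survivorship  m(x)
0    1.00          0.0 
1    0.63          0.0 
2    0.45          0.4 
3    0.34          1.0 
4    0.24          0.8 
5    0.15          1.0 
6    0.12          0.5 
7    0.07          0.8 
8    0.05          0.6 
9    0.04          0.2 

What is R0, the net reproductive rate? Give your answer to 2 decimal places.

lx·mx by age: 0, 0, 0.18, 0.34, 0.192, 0.15, 0.06, 0.056, 0.03, 0.008
R0 = Σ lx·mx = 1.016 → 1.02

1.02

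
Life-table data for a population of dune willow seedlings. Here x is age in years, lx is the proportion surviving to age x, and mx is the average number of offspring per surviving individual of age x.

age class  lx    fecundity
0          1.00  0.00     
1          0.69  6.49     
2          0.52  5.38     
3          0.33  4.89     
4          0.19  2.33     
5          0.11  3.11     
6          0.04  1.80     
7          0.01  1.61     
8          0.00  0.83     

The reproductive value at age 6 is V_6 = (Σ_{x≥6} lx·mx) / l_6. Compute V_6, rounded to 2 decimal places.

lx·mx for x ≥ 6: 0.072, 0.0161, 0 → sum = 0.0881
V_6 = 0.0881 / l_6 = 0.0881 / 0.04 = 2.2025 → 2.20

2.20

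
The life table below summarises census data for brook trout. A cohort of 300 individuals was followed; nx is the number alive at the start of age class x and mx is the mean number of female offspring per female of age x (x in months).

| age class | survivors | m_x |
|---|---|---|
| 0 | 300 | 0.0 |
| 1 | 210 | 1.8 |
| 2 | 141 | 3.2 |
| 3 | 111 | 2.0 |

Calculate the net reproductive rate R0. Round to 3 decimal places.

lx = nx/n0 = nx/300: 1, 0.7, 0.47, 0.37
lx·mx by age: 0, 1.26, 1.504, 0.74
R0 = Σ lx·mx = 3.504 → 3.504

3.504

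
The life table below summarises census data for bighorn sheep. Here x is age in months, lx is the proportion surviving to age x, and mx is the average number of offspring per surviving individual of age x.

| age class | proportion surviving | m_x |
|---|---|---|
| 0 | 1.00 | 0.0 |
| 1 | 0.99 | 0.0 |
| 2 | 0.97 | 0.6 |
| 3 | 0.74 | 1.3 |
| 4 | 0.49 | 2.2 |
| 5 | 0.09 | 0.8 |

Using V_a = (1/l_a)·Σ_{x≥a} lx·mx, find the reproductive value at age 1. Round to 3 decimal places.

2.721

lx·mx for x ≥ 1: 0, 0.582, 0.962, 1.078, 0.072 → sum = 2.694
V_1 = 2.694 / l_1 = 2.694 / 0.99 = 2.721212… → 2.721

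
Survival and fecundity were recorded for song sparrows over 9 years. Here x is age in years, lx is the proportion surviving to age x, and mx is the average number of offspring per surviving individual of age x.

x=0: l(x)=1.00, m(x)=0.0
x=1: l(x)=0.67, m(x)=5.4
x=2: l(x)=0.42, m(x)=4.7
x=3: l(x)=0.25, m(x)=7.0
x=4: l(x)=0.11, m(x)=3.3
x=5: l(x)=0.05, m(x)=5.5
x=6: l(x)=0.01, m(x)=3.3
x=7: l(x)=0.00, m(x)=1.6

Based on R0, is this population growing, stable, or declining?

R0 = Σ lx·mx = 0 + 3.618 + 1.974 + 1.75 + 0.363 + 0.275 + 0.033 + 0 = 8.013
R0 > 1, so the population is growing.

growing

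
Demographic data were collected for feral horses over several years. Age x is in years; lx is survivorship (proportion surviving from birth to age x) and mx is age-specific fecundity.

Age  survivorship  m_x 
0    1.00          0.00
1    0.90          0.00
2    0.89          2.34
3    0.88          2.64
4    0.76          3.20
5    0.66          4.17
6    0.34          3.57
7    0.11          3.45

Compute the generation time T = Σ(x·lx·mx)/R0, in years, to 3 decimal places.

lx·mx: 0, 0, 2.0826, 2.3232, 2.432, 2.7522, 1.2138, 0.3795 → R0 = 11.1833
x·lx·mx: 0, 0, 4.1652, 6.9696, 9.728, 13.761, 7.2828, 2.6565 → Σ = 44.5631
T = 44.5631 / 11.1833 = 3.98479… → 3.985

3.985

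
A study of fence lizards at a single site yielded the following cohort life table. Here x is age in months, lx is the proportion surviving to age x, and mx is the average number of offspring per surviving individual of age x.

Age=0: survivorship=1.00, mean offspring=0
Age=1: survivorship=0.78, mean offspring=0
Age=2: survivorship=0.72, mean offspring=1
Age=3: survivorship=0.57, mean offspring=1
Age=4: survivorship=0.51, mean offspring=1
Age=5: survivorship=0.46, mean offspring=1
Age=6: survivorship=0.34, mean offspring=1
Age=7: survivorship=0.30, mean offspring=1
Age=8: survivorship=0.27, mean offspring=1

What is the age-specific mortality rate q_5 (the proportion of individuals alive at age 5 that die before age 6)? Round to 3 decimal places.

q_5 = (l_5 − l_6) / l_5 = (0.46 − 0.34) / 0.46
     = 0.12 / 0.46 = 0.26087… → 0.261

0.261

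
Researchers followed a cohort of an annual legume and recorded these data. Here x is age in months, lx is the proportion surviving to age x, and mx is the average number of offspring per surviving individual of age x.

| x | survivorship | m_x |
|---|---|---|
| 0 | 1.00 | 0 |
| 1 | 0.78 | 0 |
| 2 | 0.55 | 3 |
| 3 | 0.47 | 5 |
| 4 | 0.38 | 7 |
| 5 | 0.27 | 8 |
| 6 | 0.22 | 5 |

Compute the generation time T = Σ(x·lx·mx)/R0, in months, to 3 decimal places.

lx·mx: 0, 0, 1.65, 2.35, 2.66, 2.16, 1.1 → R0 = 9.92
x·lx·mx: 0, 0, 3.3, 7.05, 10.64, 10.8, 6.6 → Σ = 38.39
T = 38.39 / 9.92 = 3.86996… → 3.870

3.870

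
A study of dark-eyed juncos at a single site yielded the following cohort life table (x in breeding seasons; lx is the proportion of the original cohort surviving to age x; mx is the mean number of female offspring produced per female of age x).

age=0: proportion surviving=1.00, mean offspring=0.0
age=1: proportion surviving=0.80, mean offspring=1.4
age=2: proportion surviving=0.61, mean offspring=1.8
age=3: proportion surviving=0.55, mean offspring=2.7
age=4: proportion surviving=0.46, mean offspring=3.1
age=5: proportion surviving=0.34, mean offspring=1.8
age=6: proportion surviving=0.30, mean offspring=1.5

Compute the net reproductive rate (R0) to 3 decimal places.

lx·mx by age: 0, 1.12, 1.098, 1.485, 1.426, 0.612, 0.45
R0 = Σ lx·mx = 6.191 → 6.191

6.191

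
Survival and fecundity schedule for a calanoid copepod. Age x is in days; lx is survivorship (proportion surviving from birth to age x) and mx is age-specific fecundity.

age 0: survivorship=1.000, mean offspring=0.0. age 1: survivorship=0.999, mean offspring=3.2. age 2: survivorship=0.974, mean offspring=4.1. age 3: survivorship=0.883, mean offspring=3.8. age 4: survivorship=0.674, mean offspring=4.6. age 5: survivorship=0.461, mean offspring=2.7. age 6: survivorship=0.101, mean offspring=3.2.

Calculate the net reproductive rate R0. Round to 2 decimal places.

lx·mx by age: 0, 3.1968, 3.9934, 3.3554, 3.1004, 1.2447, 0.3232
R0 = Σ lx·mx = 15.2139 → 15.21

15.21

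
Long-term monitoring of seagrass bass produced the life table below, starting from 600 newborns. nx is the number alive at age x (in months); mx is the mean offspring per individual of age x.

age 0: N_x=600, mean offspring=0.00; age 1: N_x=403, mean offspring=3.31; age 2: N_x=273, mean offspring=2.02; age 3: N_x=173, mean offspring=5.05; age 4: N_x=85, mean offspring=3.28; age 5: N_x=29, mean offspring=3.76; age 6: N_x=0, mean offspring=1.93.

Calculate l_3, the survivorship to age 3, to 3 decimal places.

0.288

l_3 = n_3/n_0 = 173/600 = 0.288333… → 0.288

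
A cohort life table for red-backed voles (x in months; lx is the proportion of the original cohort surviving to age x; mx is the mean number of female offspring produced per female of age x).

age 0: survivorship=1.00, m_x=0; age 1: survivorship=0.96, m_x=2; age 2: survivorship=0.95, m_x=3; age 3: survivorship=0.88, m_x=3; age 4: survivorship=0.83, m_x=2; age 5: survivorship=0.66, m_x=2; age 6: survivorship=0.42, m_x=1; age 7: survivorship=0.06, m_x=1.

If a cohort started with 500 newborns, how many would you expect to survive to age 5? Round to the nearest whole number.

330

Expected survivors = N0 · l_5 = 500 × 0.66 = 330 → 330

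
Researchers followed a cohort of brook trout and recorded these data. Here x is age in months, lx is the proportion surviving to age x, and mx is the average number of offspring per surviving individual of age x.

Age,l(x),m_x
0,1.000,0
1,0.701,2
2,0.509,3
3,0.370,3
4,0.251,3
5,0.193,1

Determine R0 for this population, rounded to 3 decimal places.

lx·mx by age: 0, 1.402, 1.527, 1.11, 0.753, 0.193
R0 = Σ lx·mx = 4.985 → 4.985

4.985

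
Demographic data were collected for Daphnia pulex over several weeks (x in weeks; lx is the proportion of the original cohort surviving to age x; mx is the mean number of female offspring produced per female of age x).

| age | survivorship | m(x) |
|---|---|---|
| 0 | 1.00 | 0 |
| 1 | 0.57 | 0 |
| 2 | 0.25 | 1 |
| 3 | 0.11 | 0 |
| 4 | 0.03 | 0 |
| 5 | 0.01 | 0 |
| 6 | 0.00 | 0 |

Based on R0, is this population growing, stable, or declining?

R0 = Σ lx·mx = 0 + 0 + 0.25 + 0 + 0 + 0 + 0 = 0.25
R0 < 1, so the population is declining.

declining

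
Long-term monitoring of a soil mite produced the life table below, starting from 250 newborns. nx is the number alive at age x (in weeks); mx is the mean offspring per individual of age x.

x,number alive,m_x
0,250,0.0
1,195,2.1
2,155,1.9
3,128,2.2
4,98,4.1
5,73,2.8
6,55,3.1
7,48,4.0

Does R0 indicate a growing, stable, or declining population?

lx = nx/n0 = nx/250: 1, 0.78, 0.62, 0.512, 0.392, 0.292, 0.22, 0.192
R0 = Σ lx·mx = 0 + 1.638 + 1.178 + 1.1264 + 1.6072 + 0.8176 + 0.682 + 0.768 = 7.8172
R0 > 1, so the population is growing.

growing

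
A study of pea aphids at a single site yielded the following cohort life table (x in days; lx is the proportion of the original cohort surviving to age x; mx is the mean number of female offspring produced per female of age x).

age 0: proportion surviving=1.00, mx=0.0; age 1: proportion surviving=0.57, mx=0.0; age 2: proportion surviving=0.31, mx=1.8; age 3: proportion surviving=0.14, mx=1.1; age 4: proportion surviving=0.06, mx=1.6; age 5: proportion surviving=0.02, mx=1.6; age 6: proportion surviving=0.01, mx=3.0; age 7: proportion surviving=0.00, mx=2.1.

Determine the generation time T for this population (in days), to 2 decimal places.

lx·mx: 0, 0, 0.558, 0.154, 0.096, 0.032, 0.03, 0 → R0 = 0.87
x·lx·mx: 0, 0, 1.116, 0.462, 0.384, 0.16, 0.18, 0 → Σ = 2.302
T = 2.302 / 0.87 = 2.645977… → 2.65

2.65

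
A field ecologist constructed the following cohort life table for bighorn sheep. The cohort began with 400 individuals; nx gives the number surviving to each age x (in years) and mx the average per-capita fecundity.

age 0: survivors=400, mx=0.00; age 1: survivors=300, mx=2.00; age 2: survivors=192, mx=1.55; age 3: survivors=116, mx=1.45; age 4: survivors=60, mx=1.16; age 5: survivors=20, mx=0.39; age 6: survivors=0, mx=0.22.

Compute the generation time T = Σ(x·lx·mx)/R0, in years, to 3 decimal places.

1.765

lx = nx/n0 = nx/400: 1, 0.75, 0.48, 0.29, 0.15, 0.05, 0
lx·mx: 0, 1.5, 0.744, 0.4205, 0.174, 0.0195, 0 → R0 = 2.858
x·lx·mx: 0, 1.5, 1.488, 1.2615, 0.696, 0.0975, 0 → Σ = 5.043
T = 5.043 / 2.858 = 1.764521… → 1.765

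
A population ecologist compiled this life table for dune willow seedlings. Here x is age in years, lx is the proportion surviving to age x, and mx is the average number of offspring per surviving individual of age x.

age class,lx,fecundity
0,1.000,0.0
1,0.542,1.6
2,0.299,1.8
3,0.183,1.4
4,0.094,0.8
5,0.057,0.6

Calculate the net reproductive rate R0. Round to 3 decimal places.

1.771

lx·mx by age: 0, 0.8672, 0.5382, 0.2562, 0.0752, 0.0342
R0 = Σ lx·mx = 1.771 → 1.771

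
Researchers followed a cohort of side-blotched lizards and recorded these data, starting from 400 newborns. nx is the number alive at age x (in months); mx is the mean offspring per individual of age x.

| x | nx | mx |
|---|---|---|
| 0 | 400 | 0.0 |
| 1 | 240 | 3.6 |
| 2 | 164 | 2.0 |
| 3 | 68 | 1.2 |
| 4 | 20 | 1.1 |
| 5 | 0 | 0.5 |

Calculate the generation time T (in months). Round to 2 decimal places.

lx = nx/n0 = nx/400: 1, 0.6, 0.41, 0.17, 0.05, 0
lx·mx: 0, 2.16, 0.82, 0.204, 0.055, 0 → R0 = 3.239
x·lx·mx: 0, 2.16, 1.64, 0.612, 0.22, 0 → Σ = 4.632
T = 4.632 / 3.239 = 1.430071… → 1.43

1.43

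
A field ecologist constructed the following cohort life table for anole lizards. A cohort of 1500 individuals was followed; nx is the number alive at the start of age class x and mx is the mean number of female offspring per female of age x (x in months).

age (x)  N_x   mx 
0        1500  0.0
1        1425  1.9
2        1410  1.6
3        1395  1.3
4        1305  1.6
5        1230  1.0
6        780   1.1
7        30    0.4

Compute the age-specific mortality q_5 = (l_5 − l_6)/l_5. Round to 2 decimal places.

0.37

lx = nx/n0 = nx/1500: 1, 0.95, 0.94, 0.93, 0.87, 0.82, 0.52, 0.02
q_5 = (l_5 − l_6) / l_5 = (0.82 − 0.52) / 0.82
     = 0.3 / 0.82 = 0.365854… → 0.37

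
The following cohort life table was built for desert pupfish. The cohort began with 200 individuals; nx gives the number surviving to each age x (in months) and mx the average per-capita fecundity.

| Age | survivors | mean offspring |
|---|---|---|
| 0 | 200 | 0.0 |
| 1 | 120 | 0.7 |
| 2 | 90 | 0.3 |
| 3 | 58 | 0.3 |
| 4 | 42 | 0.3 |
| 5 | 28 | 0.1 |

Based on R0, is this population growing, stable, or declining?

lx = nx/n0 = nx/200: 1, 0.6, 0.45, 0.29, 0.21, 0.14
R0 = Σ lx·mx = 0 + 0.42 + 0.135 + 0.087 + 0.063 + 0.014 = 0.719
R0 < 1, so the population is declining.

declining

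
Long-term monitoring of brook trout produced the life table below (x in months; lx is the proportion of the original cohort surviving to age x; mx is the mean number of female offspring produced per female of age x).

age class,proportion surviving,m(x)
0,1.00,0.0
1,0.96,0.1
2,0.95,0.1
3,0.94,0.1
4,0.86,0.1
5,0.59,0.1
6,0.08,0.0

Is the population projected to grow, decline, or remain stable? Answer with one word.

declining

R0 = Σ lx·mx = 0 + 0.096 + 0.095 + 0.094 + 0.086 + 0.059 + 0 = 0.43
R0 < 1, so the population is declining.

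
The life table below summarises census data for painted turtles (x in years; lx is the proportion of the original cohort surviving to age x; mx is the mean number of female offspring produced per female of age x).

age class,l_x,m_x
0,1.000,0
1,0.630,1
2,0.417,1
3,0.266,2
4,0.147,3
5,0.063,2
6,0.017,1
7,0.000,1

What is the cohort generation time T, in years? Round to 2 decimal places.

lx·mx: 0, 0.63, 0.417, 0.532, 0.441, 0.126, 0.017, 0 → R0 = 2.163
x·lx·mx: 0, 0.63, 0.834, 1.596, 1.764, 0.63, 0.102, 0 → Σ = 5.556
T = 5.556 / 2.163 = 2.568655… → 2.57

2.57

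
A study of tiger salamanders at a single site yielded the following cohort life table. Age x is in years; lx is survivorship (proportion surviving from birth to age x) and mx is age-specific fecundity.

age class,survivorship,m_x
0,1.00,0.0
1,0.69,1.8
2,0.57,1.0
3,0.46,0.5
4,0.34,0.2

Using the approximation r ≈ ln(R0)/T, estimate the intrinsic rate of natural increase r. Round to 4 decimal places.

R0 = Σ lx·mx = 0 + 1.242 + 0.57 + 0.23 + 0.068 = 2.11
Σ x·lx·mx = 3.344; T = 3.344/2.11 = 1.58483…
r ≈ ln(R0)/T = ln(2.11)/1.58483… = 0.471146… → 0.4711

0.4711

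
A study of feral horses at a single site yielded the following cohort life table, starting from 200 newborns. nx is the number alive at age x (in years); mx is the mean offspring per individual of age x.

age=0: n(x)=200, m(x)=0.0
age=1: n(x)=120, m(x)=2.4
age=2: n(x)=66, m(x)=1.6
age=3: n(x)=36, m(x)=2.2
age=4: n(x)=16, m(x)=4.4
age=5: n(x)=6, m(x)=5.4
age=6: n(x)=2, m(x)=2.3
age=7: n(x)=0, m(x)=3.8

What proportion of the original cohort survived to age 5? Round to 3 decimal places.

0.030

l_5 = n_5/n_0 = 6/200 = 0.03 → 0.030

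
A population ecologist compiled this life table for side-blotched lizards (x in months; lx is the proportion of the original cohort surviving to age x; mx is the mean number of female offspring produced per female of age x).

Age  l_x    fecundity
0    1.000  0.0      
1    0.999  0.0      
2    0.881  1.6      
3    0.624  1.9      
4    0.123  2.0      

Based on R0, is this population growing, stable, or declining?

growing

R0 = Σ lx·mx = 0 + 0 + 1.4096 + 1.1856 + 0.246 = 2.8412
R0 > 1, so the population is growing.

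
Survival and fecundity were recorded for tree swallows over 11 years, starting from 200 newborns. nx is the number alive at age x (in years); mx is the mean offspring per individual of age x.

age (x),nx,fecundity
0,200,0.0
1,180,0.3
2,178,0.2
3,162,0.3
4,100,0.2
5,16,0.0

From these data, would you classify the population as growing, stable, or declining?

declining

lx = nx/n0 = nx/200: 1, 0.9, 0.89, 0.81, 0.5, 0.08
R0 = Σ lx·mx = 0 + 0.27 + 0.178 + 0.243 + 0.1 + 0 = 0.791
R0 < 1, so the population is declining.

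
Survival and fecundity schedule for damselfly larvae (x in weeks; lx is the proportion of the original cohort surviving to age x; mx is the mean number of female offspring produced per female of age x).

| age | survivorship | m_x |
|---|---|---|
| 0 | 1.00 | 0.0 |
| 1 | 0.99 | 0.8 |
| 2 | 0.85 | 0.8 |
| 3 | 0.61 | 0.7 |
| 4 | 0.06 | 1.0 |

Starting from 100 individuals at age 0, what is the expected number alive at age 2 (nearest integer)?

Expected survivors = N0 · l_2 = 100 × 0.85 = 85 → 85

85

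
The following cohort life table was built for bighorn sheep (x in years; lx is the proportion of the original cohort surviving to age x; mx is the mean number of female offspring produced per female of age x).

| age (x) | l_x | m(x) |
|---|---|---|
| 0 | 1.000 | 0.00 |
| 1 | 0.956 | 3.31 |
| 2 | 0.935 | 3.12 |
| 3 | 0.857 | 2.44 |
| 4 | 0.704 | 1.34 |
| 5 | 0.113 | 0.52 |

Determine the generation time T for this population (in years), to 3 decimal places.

lx·mx: 0, 3.16436, 2.9172, 2.09108, 0.94336, 0.05876 → R0 = 9.17476
x·lx·mx: 0, 3.16436, 5.8344, 6.27324, 3.77344, 0.2938 → Σ = 19.33924
T = 19.33924 / 9.17476 = 2.107874… → 2.108

2.108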